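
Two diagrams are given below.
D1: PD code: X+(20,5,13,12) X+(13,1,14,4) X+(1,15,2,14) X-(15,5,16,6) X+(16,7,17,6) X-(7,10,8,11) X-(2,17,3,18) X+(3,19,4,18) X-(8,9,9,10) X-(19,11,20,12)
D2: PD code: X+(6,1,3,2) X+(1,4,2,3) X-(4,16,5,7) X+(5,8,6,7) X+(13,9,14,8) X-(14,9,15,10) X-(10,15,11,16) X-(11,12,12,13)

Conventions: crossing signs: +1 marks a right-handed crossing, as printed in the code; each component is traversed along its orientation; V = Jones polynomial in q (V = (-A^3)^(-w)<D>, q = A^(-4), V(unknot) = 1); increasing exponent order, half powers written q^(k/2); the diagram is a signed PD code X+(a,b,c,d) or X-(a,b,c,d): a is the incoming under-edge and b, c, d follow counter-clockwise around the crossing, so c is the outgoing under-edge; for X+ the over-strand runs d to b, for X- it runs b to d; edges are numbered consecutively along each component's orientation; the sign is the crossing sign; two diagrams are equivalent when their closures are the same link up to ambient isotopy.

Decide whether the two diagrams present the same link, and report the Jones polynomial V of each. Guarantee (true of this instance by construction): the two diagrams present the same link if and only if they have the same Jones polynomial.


equivalent: yes
V(D1) = 1 + q + q^2 + q^3  (w 0, c 10, <D> = A^-12 + A^-8 + A^-4 + 1)
V(D2) = 1 + q + q^2 + q^3  (w 0, c 8, <D> = A^-12 + A^-8 + A^-4 + 1)
why: from 10 to 8 crossings by R-moves: one link, two diagrams


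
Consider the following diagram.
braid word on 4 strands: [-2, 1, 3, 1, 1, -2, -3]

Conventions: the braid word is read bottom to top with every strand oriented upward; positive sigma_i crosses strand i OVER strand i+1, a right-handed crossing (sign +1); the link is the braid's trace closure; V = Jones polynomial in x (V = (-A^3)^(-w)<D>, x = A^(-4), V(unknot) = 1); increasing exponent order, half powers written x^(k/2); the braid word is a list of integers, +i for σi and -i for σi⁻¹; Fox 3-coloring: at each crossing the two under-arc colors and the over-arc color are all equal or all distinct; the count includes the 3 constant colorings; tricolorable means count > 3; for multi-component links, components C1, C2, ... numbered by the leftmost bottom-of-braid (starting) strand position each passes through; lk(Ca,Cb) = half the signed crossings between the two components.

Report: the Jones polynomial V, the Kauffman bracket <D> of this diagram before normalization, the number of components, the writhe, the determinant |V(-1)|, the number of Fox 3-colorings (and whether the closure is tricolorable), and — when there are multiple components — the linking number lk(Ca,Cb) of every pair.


V(x) = x + x^3 - x^4
bracket: A^-13 - A^-9 - A^-1, w = +1
1 component, writhe +1, over 7 crossings
det 3, colorings 9 of 3^7 — tricolorable
observation: det 3 = |V(-1)|; divisible by 3, so tricolorable


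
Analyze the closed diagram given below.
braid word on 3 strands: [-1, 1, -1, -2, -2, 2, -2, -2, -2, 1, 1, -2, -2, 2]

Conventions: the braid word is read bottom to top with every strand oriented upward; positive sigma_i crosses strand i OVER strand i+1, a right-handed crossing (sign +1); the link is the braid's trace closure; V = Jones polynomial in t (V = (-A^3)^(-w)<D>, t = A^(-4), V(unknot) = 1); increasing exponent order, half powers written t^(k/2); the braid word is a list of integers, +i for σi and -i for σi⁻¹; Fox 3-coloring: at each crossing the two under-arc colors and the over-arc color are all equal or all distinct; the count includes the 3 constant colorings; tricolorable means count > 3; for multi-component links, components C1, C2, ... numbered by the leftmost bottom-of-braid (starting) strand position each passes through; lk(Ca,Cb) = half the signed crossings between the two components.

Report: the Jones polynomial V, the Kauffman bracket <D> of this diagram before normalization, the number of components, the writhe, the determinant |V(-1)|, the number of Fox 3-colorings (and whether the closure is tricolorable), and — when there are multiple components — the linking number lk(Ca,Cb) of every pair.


Jones polynomial: V(t) = -t^-4 + t^-3 + t^-1
<D> = A^-8 + 1 - A^4; writhe -4
components 1, writhe -4 (14 crossings)
3-colorings: 9 of 3^14, det 3 — tricolorable
note: w = -4 shifts under R1 moves; the (-A^3)^(4) factor cancels that in V


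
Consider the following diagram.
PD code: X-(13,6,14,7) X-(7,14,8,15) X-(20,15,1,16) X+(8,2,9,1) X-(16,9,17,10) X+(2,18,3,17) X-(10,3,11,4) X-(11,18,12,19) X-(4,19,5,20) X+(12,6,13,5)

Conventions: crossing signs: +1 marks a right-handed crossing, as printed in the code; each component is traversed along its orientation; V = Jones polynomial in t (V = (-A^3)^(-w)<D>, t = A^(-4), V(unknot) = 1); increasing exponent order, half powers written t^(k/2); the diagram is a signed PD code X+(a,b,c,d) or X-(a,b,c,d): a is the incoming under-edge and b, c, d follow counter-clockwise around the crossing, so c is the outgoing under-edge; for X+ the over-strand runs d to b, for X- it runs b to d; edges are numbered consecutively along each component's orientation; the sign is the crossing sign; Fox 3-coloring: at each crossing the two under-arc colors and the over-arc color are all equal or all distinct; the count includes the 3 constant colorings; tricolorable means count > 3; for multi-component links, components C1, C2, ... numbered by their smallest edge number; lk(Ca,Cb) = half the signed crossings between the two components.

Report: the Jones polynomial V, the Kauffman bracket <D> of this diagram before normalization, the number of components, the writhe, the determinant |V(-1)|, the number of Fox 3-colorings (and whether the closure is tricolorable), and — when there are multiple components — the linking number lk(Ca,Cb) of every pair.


V(t) = -t^-6 + t^-5 - t^-4 + 2t^-3 - t^-2 + t^-1
bracket: A^-8 - A^-4 + 2 - A^4 + A^8 - A^12, w = -4
1 component, writhe -4, over 10 crossings
det 7, colorings 3 of 3^10 — not tricolorable
observation: the span of V is 5, forcing >= 5 crossings in any diagram


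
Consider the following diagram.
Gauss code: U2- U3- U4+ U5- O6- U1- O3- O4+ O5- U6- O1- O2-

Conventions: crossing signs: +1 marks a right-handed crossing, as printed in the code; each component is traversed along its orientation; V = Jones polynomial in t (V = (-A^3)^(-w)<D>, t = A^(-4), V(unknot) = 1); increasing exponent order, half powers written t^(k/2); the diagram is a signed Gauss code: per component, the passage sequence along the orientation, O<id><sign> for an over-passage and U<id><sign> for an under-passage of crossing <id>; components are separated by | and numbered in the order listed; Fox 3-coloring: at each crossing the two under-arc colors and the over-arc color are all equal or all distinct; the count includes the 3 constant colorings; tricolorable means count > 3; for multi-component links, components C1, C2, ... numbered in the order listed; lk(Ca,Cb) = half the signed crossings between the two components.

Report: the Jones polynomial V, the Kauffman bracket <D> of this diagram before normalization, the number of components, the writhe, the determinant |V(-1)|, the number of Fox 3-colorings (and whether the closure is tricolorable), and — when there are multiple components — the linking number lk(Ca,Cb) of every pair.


V(t) = -t^-4 + t^-3 + t^-1
bracket: A^-8 + 1 - A^4, w = -4
1 component, writhe -4, over 6 crossings
det 3, colorings 9 of 3^6 — tricolorable
observation: V spans 3 powers of t: at least 3 crossings in any diagram


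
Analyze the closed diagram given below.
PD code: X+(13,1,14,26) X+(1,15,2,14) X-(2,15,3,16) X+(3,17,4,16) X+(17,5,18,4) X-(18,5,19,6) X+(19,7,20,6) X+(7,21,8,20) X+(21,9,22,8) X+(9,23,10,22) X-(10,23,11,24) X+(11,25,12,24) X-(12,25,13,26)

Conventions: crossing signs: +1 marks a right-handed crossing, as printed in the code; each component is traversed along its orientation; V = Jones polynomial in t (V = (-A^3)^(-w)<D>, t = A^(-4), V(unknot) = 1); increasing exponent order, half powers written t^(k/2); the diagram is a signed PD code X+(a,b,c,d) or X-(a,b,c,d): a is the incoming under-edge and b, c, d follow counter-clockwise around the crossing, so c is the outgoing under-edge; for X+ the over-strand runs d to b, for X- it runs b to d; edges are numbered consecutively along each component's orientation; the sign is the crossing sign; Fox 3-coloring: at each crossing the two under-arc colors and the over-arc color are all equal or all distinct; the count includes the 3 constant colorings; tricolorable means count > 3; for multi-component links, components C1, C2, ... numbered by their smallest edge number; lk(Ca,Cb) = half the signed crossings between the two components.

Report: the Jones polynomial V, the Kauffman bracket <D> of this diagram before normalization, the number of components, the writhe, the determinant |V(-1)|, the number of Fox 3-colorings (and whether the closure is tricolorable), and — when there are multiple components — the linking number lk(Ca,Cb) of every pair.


V = t^2 + t^4 - t^5 + t^6 - t^7
<D> = A^-13 - A^-9 + A^-5 - A^-1 - A^7 (w = +5)
1 component over 13 crossings, w = +5
3 Fox colorings among 3^13, |V(-1)| = 5: not tricolorable
why: V spans 5 powers of t: at least 5 crossings in any diagram


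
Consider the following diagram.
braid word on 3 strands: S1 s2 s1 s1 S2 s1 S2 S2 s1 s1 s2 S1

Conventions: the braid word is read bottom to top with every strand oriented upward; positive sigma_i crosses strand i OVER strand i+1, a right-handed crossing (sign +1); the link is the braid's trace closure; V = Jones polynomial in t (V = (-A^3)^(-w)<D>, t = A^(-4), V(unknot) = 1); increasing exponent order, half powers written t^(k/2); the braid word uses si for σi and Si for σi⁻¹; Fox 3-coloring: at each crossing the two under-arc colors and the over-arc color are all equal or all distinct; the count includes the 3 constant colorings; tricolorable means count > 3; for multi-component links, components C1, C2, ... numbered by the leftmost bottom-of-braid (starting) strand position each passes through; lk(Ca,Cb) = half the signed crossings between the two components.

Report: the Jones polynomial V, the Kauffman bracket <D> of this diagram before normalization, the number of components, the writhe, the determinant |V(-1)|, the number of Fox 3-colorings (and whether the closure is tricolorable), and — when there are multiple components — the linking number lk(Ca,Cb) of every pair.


V = -t^-3 + 3t^-2 - 5t^-1 + 8 - 9t + 10t^2 - 9t^3 + 7t^4 - 5t^5 + 3t^6 - t^7
<D> = -A^-22 + 3A^-18 - 5A^-14 + 7A^-10 - 9A^-6 + 10A^-2 - 9A^2 + 8A^6 - 5A^10 + 3A^14 - A^18 (w = +2)
1 component over 12 crossings, w = +2
3 Fox colorings among 3^12, |V(-1)| = 61: not tricolorable
why: w = +2 shifts under R1 moves; the (-A^3)^(-2) factor cancels that in V


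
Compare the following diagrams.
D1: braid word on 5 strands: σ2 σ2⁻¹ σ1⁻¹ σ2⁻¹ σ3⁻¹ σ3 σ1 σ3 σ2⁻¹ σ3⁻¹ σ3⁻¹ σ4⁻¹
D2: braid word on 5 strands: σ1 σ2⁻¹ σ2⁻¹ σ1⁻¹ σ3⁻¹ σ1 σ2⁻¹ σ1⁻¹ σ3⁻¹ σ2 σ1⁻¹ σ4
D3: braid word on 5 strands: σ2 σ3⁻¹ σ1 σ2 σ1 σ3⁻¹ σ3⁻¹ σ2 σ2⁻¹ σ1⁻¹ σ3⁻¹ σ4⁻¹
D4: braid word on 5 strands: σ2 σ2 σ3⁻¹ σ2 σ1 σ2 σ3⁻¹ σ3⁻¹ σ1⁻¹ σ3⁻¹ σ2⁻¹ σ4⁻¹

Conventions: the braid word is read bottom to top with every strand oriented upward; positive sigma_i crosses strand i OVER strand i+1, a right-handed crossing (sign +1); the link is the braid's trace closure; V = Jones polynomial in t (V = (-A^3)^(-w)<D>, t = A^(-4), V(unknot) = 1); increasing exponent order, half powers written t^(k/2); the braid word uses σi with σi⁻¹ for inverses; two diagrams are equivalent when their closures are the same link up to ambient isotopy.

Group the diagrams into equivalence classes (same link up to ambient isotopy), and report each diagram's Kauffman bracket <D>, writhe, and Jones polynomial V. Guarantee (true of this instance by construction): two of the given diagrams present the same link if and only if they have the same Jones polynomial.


equivalence classes: {D1} | {D2} | {D3, D4}
D1 (bracket A^-12; 12 crossings at w = -4): V = 1
V(D2) = -t^-4 + t^-3 + t^-1  [12 crossings, <D> = A^-8 + 1 - A^4, w = -4]
V(D3) = t^-5 - 2t^-4 + 2t^-3 - 2t^-2 + 2t^-1 - 1 + t  [12 crossings, <D> = A^-10 - A^-6 + 2A^-2 - 2A^2 + 2A^6 - 2A^10 + A^14, w = -2]
V(D4) = t^-5 - 2t^-4 + 2t^-3 - 2t^-2 + 2t^-1 - 1 + t  [12 crossings, <D> = A^-10 - A^-6 + 2A^-2 - 2A^2 + 2A^6 - 2A^10 + A^14, w = -2]
key observation: V(t) takes 3 values over 4 diagrams, fixing the grouping


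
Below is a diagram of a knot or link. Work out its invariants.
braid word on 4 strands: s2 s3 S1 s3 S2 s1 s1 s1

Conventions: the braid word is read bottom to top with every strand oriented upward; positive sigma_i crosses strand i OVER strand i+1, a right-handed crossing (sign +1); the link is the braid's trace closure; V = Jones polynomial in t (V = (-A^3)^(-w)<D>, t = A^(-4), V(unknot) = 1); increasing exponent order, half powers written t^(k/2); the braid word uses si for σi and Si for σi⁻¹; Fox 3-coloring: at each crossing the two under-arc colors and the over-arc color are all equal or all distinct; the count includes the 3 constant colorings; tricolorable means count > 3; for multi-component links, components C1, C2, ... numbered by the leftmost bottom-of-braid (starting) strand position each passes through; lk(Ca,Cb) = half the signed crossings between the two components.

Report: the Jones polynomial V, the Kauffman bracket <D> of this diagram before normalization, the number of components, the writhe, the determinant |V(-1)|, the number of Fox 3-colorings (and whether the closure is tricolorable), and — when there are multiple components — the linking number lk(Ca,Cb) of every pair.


V(t) = -t^(3/2) - 2t^(7/2) + t^(9/2) - t^(11/2) + t^(13/2)
bracket: A^-14 - A^-10 + A^-6 - 2A^-2 - A^6, w = +4
2 components, writhe +4, over 8 crossings
lk(C1,C2) = +1
det 6, colorings 9 of 3^8 — tricolorable
observation: w = +4 shifts under R1 moves; the (-A^3)^(-4) factor cancels that in V


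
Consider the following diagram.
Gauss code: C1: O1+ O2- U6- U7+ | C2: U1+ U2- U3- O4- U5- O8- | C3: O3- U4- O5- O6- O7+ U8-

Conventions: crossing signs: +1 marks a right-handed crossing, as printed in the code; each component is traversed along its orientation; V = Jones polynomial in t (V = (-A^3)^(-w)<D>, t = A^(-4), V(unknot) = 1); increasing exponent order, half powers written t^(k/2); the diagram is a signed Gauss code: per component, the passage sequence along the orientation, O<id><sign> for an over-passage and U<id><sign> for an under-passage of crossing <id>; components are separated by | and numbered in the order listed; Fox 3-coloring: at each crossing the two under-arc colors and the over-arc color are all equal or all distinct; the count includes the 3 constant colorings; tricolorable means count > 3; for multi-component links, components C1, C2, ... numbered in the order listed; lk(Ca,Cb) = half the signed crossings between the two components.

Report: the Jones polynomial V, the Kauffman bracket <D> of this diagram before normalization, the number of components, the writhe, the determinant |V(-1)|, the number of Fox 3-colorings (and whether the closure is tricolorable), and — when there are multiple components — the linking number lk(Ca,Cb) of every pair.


V = t^-6 + t^-3 + t^-2 + t^-1
<D> = A^-8 + A^-4 + 1 + A^12 (w = -4)
3 components over 8 crossings, w = -4
lk(C1,C2): 0
lk(C1,C3) = 0
linking number lk(C2,C3) = -2
9 Fox colorings among 3^8, |V(-1)| = 0: tricolorable
why: the span of V is 5, within the link bound 8 + 3 - 1


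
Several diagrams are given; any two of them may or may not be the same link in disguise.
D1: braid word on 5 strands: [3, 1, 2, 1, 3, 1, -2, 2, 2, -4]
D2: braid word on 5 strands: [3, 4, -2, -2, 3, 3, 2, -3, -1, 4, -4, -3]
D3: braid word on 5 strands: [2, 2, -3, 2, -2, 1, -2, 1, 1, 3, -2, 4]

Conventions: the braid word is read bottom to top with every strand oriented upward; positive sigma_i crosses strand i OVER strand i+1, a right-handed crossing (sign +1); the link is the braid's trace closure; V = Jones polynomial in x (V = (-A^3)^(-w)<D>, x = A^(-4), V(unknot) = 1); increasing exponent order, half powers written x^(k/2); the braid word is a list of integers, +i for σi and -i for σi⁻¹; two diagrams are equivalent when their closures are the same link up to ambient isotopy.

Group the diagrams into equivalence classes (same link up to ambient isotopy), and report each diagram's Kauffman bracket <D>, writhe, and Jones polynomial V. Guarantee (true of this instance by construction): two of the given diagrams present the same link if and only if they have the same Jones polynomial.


classes: {D1} | {D2} | {D3}
V(D1) = x^2 + x^4 - x^5 + x^6 - x^7  [10 crossings, <D> = -A^-10 + A^-6 - A^-2 + A^2 + A^10, w = +6]
D2 (bracket A^-8 - A^-4 + 1 - A^4 + A^8; 12 crossings at w = 0): V = x^-2 - x^-1 + 1 - x + x^2
V(D3) = x + x^3 - x^4  (w +4, c 12, <D> = -A^-4 + 1 + A^8)
insight: 3 values of V(x) split the 3 diagrams


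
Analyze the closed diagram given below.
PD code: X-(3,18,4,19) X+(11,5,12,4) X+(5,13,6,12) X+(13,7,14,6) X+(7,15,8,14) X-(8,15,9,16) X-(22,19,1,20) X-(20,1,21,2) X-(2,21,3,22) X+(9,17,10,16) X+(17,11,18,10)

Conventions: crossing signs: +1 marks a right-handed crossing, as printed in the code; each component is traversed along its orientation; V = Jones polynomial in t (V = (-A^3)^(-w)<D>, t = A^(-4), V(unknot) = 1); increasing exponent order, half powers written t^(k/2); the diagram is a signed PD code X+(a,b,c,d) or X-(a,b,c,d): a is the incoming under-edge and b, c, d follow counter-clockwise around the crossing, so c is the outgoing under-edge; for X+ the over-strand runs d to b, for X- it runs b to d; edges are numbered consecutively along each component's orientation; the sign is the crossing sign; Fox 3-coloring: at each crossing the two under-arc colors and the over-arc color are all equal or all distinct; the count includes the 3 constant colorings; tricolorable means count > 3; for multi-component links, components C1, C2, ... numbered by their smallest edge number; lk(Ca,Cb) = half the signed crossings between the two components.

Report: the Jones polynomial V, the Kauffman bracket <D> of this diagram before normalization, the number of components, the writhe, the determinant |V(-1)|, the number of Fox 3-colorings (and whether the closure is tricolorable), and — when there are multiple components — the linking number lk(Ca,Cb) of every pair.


V(t) = -t^-2 + t^-1 - 1 + 3t - 2t^2 + 3t^3 - 2t^4 + t^5 - t^6
bracket: A^-21 - A^-17 + 2A^-13 - 3A^-9 + 2A^-5 - 3A^-1 + A^3 - A^7 + A^11, w = +1
1 component, writhe +1, over 11 crossings
det 15, colorings 9 of 3^11 — tricolorable
observation: det 15 = |V(-1)|; divisible by 3, so tricolorable


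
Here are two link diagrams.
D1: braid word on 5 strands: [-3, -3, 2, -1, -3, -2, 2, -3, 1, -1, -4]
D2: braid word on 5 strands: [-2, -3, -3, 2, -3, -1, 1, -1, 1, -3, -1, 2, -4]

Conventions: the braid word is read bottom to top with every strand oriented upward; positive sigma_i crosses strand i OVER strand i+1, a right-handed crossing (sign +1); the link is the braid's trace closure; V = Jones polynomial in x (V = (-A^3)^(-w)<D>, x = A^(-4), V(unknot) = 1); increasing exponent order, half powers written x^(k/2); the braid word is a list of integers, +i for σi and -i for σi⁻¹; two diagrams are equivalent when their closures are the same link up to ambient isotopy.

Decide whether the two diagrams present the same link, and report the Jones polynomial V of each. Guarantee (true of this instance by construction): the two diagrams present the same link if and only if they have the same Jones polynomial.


same link: yes
V(D1) = -x^(-11/2) + x^(-9/2) - x^(-7/2) - x^(-3/2)  [11 crossings, <D> = A^-9 + A^-1 - A^3 + A^7, w = -5]
D2 (bracket A^-9 + A^-1 - A^3 + A^7; 13 crossings at w = -5): V = -x^(-11/2) + x^(-9/2) - x^(-7/2) - x^(-3/2)
note: from 11 to 13 crossings by R-moves: one link, two diagrams


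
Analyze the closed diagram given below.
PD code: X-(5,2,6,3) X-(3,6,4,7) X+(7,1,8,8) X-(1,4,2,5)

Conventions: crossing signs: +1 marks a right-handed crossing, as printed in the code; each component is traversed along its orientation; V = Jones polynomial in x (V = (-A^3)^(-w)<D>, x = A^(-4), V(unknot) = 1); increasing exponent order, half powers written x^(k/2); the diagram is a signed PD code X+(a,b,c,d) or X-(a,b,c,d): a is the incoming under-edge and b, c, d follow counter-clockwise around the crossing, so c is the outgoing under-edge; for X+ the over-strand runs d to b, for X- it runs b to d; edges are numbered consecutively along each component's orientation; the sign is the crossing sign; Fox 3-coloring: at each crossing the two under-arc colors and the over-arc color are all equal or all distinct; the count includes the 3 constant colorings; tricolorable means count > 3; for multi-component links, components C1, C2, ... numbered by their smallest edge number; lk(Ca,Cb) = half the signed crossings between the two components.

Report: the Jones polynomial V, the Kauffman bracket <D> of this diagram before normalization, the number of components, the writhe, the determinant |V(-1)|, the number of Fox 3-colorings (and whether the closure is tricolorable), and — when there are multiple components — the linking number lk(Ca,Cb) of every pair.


V(x) = -x^-4 + x^-3 + x^-1
bracket: A^-2 + A^6 - A^10, w = -2
1 component, writhe -2, over 4 crossings
det 3, colorings 9 of 3^4 — tricolorable
observation: the span of V is 3, forcing >= 3 crossings in any diagram


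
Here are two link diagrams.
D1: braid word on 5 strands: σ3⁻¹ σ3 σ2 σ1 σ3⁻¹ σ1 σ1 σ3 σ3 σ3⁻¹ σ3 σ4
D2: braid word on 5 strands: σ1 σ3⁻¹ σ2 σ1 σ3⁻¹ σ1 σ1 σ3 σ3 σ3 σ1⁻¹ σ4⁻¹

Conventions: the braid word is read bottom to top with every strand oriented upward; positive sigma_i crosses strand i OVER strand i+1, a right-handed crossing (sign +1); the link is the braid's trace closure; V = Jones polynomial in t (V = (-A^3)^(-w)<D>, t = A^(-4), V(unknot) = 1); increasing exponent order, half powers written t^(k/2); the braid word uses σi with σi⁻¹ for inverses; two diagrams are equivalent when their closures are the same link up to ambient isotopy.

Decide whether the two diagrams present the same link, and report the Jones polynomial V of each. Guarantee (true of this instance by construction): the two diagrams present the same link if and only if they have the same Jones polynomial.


equivalent: yes
D1 (bracket -A^2 + A^6 + A^14; 12 crossings at w = +6): V = t + t^3 - t^4
D2 (bracket -A^-4 + 1 + A^8; 12 crossings at w = +4): V = t + t^3 - t^4
key observation: one V(t) for all 2 diagrams — one class (guaranteed)


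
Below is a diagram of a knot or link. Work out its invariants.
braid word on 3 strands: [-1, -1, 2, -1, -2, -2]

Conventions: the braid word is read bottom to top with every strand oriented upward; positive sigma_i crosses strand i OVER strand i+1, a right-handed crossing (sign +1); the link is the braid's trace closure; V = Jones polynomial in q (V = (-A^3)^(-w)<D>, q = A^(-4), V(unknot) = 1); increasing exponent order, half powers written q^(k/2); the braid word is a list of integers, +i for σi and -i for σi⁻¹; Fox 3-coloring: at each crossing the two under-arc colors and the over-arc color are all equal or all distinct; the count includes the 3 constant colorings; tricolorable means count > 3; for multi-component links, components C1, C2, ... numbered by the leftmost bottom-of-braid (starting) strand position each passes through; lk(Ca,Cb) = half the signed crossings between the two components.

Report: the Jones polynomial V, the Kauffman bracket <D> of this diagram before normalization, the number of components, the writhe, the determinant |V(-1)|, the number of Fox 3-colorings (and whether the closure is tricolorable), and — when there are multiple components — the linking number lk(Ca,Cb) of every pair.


V(q) = -q^-6 + q^-5 - q^-4 + 2q^-3 - q^-2 + q^-1
bracket: A^-8 - A^-4 + 2 - A^4 + A^8 - A^12, w = -4
1 component, writhe -4, over 6 crossings
det 7, colorings 3 of 3^6 — not tricolorable
observation: |V(-1)| = 7: so not tricolorable, since 3 does not divide 7


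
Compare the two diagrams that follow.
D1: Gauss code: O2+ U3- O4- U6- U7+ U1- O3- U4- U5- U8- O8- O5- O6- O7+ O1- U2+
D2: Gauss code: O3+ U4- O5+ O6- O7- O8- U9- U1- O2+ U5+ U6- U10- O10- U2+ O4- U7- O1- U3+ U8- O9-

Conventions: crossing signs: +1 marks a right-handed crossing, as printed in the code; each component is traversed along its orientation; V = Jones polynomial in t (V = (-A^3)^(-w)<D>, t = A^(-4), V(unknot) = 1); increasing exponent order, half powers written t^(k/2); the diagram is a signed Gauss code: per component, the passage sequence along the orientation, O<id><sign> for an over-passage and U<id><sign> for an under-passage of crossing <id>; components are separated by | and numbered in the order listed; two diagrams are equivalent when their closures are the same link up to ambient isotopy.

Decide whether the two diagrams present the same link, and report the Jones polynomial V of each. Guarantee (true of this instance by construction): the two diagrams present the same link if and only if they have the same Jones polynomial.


equivalent: no
V(D1) = -t^-4 + t^-3 + t^-1  (w -4, c 8, <D> = A^-8 + 1 - A^4)
D2 (bracket A^-8 - A^-4 + 2 - A^4 + A^8 - A^12; 10 crossings at w = -4): V = -t^-6 + t^-5 - t^-4 + 2t^-3 - t^-2 + t^-1
why: 2 classes among 2 diagrams; unequal V(t) rules out equality


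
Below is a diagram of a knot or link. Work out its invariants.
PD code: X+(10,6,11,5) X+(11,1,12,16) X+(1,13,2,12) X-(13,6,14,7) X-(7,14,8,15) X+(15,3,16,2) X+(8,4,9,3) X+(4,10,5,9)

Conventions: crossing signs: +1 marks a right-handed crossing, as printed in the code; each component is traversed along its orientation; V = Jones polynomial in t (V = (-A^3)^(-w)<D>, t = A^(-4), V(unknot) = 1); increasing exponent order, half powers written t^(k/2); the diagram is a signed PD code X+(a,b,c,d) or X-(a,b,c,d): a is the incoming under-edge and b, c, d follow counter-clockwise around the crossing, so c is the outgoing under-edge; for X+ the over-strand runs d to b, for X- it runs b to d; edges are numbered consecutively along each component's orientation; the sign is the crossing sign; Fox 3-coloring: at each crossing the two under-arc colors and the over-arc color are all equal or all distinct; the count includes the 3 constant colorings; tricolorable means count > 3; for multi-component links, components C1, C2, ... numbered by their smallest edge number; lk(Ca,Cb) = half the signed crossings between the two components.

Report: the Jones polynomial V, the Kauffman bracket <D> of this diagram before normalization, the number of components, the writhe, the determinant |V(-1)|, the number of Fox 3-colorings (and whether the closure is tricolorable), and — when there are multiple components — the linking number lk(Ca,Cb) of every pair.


V(t) = 2t - 2t^2 + 3t^3 - 3t^4 + 2t^5 - 2t^6 + t^7
bracket: A^-16 - 2A^-12 + 2A^-8 - 3A^-4 + 3 - 2A^4 + 2A^8, w = +4
1 component, writhe +4, over 8 crossings
det 15, colorings 9 of 3^8 — tricolorable
observation: V spans 6 powers of t: at least 6 crossings in any diagram


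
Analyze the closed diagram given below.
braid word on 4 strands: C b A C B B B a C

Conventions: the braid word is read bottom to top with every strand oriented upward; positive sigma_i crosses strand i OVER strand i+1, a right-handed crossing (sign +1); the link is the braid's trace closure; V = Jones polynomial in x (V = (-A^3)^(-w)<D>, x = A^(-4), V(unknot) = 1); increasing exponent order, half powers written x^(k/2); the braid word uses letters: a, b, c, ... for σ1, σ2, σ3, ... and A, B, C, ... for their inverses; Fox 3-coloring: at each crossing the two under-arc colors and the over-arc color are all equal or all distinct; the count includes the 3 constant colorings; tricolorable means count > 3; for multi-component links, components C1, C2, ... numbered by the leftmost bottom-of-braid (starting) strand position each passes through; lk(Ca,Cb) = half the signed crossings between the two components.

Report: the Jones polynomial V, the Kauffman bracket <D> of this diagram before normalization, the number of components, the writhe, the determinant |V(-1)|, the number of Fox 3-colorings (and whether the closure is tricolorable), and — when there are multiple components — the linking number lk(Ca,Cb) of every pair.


Jones polynomial: V(x) = x^-8 - 2x^-7 + x^-6 - 2x^-5 + 2x^-4 + x^-2
<D> = -A^-7 - 2A + 2A^5 - A^9 + 2A^13 - A^17; writhe -5
components 1, writhe -5 (9 crossings)
3-colorings: 27 of 3^9, det 9 — tricolorable
note: the span of V is 6, forcing >= 6 crossings in any diagram


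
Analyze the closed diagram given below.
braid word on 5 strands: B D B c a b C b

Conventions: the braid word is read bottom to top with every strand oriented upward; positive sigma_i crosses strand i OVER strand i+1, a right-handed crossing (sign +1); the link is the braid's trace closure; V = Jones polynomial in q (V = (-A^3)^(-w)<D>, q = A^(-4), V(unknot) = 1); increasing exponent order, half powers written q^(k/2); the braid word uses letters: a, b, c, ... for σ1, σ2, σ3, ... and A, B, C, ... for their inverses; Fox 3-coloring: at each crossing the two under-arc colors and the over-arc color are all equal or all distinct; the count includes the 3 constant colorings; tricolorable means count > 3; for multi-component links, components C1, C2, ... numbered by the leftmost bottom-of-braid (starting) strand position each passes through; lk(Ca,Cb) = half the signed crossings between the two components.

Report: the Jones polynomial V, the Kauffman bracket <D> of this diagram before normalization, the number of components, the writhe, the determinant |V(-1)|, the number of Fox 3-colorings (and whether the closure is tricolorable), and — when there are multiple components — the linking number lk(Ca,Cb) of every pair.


V(q) = 1
bracket: 1, w = 0
1 component, writhe 0, over 8 crossings
det 1, colorings 3 of 3^8 — not tricolorable
observation: w = 0 shifts under R1 moves; the (-A^3)^(0) factor cancels that in V


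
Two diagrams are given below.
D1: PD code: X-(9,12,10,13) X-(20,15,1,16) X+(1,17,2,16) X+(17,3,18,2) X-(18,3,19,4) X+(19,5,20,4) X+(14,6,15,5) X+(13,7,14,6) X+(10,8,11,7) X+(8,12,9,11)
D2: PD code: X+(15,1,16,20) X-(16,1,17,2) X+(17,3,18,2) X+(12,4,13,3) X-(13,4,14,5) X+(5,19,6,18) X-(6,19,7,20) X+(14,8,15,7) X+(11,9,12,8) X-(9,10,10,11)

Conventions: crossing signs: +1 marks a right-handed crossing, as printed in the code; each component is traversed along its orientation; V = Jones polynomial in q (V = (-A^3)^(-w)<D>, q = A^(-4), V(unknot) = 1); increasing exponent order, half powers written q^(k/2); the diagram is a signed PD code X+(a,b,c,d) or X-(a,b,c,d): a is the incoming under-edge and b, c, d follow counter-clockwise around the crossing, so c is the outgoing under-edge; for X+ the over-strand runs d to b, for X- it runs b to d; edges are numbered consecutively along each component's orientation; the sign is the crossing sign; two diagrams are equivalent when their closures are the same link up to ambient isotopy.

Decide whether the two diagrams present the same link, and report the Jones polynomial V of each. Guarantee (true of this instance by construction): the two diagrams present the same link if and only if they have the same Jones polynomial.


same link: yes
V(D1) = 1  [10 crossings, <D> = A^12, w = +4]
D2 (bracket A^6; 10 crossings at w = +2): V = 1
note: one V(q) for all 2 diagrams — one class (guaranteed)


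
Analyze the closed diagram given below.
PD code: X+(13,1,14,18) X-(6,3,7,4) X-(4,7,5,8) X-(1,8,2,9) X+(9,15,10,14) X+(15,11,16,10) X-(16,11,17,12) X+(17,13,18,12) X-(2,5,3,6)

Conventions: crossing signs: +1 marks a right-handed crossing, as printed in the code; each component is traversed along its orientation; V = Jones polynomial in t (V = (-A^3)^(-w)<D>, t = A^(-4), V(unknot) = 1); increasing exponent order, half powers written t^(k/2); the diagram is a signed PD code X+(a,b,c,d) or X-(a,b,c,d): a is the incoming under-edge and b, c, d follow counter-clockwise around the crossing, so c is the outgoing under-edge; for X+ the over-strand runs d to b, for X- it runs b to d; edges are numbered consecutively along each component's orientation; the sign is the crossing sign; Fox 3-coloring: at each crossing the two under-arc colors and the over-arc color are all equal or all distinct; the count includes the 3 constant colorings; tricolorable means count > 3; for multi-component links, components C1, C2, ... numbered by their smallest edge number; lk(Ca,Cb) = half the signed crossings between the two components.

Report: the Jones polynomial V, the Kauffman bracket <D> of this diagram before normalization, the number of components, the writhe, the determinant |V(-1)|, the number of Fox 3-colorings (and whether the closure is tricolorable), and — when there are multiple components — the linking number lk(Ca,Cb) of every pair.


Jones polynomial: V(t) = -t^-3 + t^-2 - t^-1 + 3 - t + t^2 - t^3
<D> = A^-15 - A^-11 + A^-7 - 3A^-3 + A - A^5 + A^9; writhe -1
components 1, writhe -1 (9 crossings)
3-colorings: 27 of 3^9, det 9 — tricolorable
note: V is palindromic (span 6, det 9): t -> 1/t fixes it; necessary, not sufficient, for amphichirality


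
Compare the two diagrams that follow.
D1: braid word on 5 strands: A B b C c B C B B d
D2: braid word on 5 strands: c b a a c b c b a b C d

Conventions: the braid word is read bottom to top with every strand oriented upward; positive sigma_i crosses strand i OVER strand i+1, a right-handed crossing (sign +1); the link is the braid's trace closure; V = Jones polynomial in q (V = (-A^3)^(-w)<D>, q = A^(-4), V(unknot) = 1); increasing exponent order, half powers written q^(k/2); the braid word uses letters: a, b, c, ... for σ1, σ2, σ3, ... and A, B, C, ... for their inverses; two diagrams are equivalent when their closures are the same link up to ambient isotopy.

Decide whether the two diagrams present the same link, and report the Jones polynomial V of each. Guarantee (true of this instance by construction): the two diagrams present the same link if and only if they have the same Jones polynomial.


equivalent: no
V(D1) = -q^-4 + q^-3 + q^-1  (w -4, c 10, <D> = A^-8 + 1 - A^4)
V(D2) = q^3 + q^5 - q^8  [12 crossings, <D> = -A^-2 + A^10 + A^18, w = +10]
key observation: 2 classes among 2 diagrams; unequal V(q) rules out equality


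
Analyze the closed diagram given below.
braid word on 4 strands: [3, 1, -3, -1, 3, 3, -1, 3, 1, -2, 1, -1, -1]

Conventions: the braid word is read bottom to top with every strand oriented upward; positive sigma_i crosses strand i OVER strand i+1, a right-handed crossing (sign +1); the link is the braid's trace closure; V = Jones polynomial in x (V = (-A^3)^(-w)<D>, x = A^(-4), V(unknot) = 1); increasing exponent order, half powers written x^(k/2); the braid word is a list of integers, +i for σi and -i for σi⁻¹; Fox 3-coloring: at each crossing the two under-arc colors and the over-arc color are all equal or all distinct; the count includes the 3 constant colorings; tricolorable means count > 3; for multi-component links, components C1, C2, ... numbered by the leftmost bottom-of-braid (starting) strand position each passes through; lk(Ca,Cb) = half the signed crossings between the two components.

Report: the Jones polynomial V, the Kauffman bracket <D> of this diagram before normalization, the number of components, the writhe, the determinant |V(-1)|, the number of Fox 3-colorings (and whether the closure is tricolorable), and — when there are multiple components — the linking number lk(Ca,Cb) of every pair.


Jones polynomial: V(x) = x + x^3 - x^4
<D> = A^-13 - A^-9 - A^-1; writhe +1
components 1, writhe +1 (13 crossings)
3-colorings: 9 of 3^13, det 3 — tricolorable
note: w = +1 (over 13 crossings) is diagram-only; (-A^3)^(-1) removes it from V


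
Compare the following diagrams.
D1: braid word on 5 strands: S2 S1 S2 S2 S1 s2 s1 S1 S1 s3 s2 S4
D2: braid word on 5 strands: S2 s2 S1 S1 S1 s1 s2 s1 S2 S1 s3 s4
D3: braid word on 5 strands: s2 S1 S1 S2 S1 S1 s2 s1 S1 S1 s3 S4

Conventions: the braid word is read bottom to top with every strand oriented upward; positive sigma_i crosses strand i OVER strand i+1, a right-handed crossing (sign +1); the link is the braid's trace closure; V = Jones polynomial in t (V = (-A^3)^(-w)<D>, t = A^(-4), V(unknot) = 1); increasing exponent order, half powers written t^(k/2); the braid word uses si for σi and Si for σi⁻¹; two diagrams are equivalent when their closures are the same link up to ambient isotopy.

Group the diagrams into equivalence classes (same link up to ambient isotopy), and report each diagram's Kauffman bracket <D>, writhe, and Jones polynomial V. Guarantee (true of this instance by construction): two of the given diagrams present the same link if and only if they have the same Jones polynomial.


grouping into links: {D1, D3} | {D2}
V(D1) = -t^-6 + t^-5 - t^-4 + 2t^-3 - t^-2 + t^-1  (w -4, c 12, <D> = A^-8 - A^-4 + 2 - A^4 + A^8 - A^12)
V(D2) = -t^-4 + t^-3 + t^-1  (w 0, c 12, <D> = A^4 + A^12 - A^16)
V(D3) = -t^-6 + t^-5 - t^-4 + 2t^-3 - t^-2 + t^-1  [12 crossings, <D> = A^-8 - A^-4 + 2 - A^4 + A^8 - A^12, w = -4]
why: 2 values of V(t) split the 3 diagrams


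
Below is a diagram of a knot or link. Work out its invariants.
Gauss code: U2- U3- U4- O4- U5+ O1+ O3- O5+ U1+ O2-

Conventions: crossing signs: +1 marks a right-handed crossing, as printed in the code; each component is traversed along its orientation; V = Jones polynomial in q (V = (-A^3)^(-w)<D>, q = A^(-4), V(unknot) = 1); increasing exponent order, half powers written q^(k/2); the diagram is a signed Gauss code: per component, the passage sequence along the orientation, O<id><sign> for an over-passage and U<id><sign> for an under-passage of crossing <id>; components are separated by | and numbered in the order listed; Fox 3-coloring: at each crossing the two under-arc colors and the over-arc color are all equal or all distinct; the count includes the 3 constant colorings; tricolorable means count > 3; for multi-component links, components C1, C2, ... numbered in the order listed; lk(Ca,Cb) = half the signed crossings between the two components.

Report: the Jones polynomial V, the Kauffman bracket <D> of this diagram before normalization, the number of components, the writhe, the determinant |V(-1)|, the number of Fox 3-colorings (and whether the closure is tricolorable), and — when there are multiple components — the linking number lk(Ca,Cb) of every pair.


V = 1
<D> = -A^-3 (w = -1)
1 component over 5 crossings, w = -1
3 Fox colorings among 3^5, |V(-1)| = 1: not tricolorable
why: w = -1 shifts under R1 moves; the (-A^3)^(1) factor cancels that in V


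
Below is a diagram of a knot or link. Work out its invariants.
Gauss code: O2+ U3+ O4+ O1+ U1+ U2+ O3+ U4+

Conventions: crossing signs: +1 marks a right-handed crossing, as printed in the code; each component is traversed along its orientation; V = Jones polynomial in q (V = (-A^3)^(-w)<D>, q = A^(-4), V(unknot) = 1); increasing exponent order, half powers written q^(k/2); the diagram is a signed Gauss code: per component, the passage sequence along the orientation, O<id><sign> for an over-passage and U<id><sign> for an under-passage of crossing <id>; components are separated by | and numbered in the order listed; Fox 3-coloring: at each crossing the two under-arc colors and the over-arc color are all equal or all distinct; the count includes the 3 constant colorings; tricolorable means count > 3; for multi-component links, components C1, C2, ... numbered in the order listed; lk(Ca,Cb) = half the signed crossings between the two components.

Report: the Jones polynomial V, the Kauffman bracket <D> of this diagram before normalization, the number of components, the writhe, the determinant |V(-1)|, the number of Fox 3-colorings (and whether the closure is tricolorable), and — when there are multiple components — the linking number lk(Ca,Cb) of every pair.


Jones polynomial: V(q) = q + q^3 - q^4
<D> = -A^-4 + 1 + A^8; writhe +4
components 1, writhe +4 (4 crossings)
3-colorings: 9 of 3^4, det 3 — tricolorable
note: w = +4 (over 4 crossings) is diagram-only; (-A^3)^(-4) removes it from V
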